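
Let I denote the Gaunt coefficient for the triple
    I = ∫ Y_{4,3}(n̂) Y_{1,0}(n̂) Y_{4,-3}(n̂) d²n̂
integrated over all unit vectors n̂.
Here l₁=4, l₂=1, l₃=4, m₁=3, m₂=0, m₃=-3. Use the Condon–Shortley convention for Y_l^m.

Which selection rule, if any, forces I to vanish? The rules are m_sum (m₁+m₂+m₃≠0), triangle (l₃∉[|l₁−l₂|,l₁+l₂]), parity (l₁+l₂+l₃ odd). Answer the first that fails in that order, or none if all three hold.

Σmᵢ = 0  ✓
l₃∈[|l₁−l₂|,l₁+l₂]=[3,5], have l₃=4  ✓
Σlᵢ = 9 ⇒ odd  ✗

parity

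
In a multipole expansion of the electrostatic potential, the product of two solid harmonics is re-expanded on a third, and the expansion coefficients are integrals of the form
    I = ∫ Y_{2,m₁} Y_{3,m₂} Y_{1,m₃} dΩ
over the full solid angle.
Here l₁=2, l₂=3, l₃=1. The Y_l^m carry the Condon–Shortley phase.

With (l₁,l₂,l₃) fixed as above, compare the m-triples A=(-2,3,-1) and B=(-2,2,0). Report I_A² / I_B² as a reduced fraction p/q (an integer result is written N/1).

Shared (l₁,l₂,l₃)=(2,3,1): N and (l;000)² cancel in I_A²/I_B².
A: Δ = 4!·0!·2!/7! = 1/105; Racah Σ t=4..4: t=4:+1/48 = 1/48; ⇒ 3j(2 3 1; -2 3 -1)² = 1/7, sgn +1
B: Δ = 4!·0!·2!/7! = 1/105; Racah Σ t=4..4: t=4:+1/24 = 1/24; ⇒ 3j(2 3 1; -2 2 0)² = 1/21, sgn -1
I_A²/I_B² = (1/7)/(1/21) = 3/1

3/1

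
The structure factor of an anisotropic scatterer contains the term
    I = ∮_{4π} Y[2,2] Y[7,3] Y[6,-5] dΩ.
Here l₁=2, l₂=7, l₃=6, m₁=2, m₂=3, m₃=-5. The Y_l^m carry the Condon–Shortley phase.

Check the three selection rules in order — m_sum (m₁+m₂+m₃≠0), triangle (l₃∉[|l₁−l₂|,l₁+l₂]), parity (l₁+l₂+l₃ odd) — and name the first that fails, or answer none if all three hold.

parity

azimuthal sum: 2 + 3 − 5 = 0  ✓
5 ≤ 6 ≤ 9 (triangle on l)  ✓
L = 2 + 7 + 6 = 15 (odd)  ✗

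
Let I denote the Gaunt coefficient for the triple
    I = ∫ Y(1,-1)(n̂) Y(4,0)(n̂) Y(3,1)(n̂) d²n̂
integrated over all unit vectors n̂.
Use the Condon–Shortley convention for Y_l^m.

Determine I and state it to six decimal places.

Checks pass: Σm=0; 8 even; l₃=3∈[3,5].
(2·1+1)(2·4+1)(2·3+1) = 189
Δ: 2! 0! 6! / 9! → 1/252
sum: t=1:−1/36 = -1/36
3j²(1 4 3; 0 0 0) = Δ·Π!·Σ² = 4/63  (sign +1)
sum: t=2:+1/96 = 1/96
3j²(1 4 3; -1 0 1) = Δ·Π!·Σ² = 1/42  (sign +1)
combine: 4πI² = 189·4/63·1/42 = 2/7
take √, sign +1: I = 0.15078601

0.150786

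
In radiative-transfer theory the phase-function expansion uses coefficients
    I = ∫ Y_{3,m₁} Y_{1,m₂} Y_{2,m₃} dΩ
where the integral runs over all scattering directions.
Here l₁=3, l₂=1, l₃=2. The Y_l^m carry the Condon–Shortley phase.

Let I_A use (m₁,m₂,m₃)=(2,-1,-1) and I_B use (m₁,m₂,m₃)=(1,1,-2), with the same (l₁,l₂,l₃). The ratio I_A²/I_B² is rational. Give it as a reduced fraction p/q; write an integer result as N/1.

l's match ⇒ only the (l;m) 3-j factors differ between A and B.
A: triangle coeff Δ(3,1,2) = 1/105; Σ_t [0,0]: t=0:+1/12 = 1/12; (3j)²=2/21 [(3 1 2; 2 -1 -1)], sign=-1
B: triangle coeff Δ(3,1,2) = 1/105; Σ_t [2,2]: t=2:+1/48 = 1/48; (3j)²=1/105 [(3 1 2; 1 1 -2)], sign=+1
I_A²/I_B² = (2/21)/(1/105) = 10/1

10/1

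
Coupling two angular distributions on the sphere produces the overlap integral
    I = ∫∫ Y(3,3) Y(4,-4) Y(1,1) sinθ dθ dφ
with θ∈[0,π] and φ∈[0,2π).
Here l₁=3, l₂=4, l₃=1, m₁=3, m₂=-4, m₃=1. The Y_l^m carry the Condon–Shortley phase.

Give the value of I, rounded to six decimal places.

0.325735

m-sum 0 ✓  L=8 even ✓  1≤1≤7 ✓
Π(2lᵢ+1) = 7×9×3 = 189
triangle coeff Δ(3,4,1) = 1/252
Σ_t [3,3]: t=3:−1/36 = -1/36
(3j)²=4/63 [(3 4 1; 0 0 0)], sign=+1
Σ_t [0,0]: t=0:+1/1440 = 1/1440
(3j)²=1/9 [(3 4 1; 3 -4 1)], sign=+1
⇒ 4πI² = 4/3
I = (+1)√(4/3/(4π)) = 0.32573501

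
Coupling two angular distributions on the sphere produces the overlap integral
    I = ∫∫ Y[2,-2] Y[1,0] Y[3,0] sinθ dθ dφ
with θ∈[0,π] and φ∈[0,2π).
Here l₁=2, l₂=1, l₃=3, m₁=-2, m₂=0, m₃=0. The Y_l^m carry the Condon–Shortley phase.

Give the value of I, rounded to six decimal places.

0.000000

m-sum = -2 + 0 + 0 = -2 ≠ 0 ⇒ I = 0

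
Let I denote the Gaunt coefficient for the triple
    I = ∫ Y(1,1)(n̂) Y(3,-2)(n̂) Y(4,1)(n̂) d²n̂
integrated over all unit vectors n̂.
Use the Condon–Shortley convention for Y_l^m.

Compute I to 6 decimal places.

-0.106622

m-sum 0 ✓  L=8 even ✓  2≤4≤4 ✓
Π(2lᵢ+1) = 3×7×9 = 189
triangle coeff Δ(1,3,4) = 1/252
Σ_t [0,0]: t=0:+1/36 = 1/36
(3j)²=4/63 [(1 3 4; 0 0 0)], sign=+1
Σ_t [0,0]: t=0:+1/240 = 1/240
(3j)²=1/84 [(1 3 4; 1 -2 1)], sign=-1
⇒ 4πI² = 1/7
I = (-1)√(1/7/(4π)) = -0.10662181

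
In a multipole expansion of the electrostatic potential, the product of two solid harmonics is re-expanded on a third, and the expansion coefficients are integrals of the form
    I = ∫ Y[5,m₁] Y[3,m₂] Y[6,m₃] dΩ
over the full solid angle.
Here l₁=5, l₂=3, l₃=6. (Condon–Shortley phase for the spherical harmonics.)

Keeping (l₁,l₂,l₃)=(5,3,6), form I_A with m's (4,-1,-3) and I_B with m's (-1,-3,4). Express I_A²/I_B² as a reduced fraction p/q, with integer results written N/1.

l's match ⇒ only the (l;m) 3-j factors differ between A and B.
A: triangle coeff Δ(5,3,6) = 1/675675; Σ_t [0,1]: t=0:+1/40320 t=1:−1/241920 = 1/48384; (3j)²=24/1001 [(5 3 6; 4 -1 -3)], sign=-1
B: triangle coeff Δ(5,3,6) = 1/675675; Σ_t [0,0]: t=0:+1/69120 = 1/69120; (3j)²=4/143 [(5 3 6; -1 -3 4)], sign=+1
I_A²/I_B² = (24/1001)/(4/143) = 6/7

6/7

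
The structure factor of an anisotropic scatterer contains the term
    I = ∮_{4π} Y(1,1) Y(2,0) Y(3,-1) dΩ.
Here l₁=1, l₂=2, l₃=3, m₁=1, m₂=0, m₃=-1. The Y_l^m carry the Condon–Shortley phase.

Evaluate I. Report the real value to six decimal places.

-0.202301

Checks pass: Σm=0; 6 even; l₃=3∈[1,3].
(2·1+1)(2·2+1)(2·3+1) = 105
Δ: 0! 2! 4! / 7! → 1/105
sum: t=0:+1/4 = 1/4
3j²(1 2 3; 0 0 0) = Δ·Π!·Σ² = 3/35  (sign -1)
sum: t=0:+1/8 = 1/8
3j²(1 2 3; 1 0 -1) = Δ·Π!·Σ² = 2/35  (sign +1)
combine: 4πI² = 105·3/35·2/35 = 18/35
take √, sign -1: I = -0.20230066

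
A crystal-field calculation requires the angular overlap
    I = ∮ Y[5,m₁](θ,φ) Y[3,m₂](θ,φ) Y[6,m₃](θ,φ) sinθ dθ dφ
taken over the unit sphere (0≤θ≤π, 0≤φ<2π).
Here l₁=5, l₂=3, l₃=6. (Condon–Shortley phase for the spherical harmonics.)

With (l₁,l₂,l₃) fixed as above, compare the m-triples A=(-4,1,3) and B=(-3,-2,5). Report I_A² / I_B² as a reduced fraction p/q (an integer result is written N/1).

l's match ⇒ only the (l;m) 3-j factors differ between A and B.
A: triangle coeff Δ(5,3,6) = 1/675675; Σ_t [1,2]: t=1:−1/241920 t=2:+1/40320 = 1/48384; (3j)²=24/1001 [(5 3 6; -4 1 3)], sign=-1
B: triangle coeff Δ(5,3,6) = 1/675675; Σ_t [0,1]: t=0:+1/483840 t=1:−1/120960 = -1/161280; (3j)²=2/91 [(5 3 6; -3 -2 5)], sign=+1
I_A²/I_B² = (24/1001)/(2/91) = 12/11

12/11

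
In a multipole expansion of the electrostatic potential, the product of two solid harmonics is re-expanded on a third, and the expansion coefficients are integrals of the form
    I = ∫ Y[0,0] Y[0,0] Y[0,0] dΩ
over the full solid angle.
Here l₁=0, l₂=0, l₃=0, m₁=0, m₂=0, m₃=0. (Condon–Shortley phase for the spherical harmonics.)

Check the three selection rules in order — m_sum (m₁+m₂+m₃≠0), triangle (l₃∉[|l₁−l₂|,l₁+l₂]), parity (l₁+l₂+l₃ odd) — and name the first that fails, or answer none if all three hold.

none

azimuthal sum: 0 + 0 + 0 = 0  ✓
0 ≤ 0 ≤ 0 (triangle on l)  ✓
L = 0 + 0 + 0 = 0 (even)  ✓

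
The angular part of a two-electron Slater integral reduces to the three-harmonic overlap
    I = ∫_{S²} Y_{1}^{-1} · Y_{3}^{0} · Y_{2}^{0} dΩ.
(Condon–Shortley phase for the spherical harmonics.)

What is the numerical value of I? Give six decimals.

Σmᵢ = -1 ≠ 0, so the φ-integral vanishes; I = 0

0.000000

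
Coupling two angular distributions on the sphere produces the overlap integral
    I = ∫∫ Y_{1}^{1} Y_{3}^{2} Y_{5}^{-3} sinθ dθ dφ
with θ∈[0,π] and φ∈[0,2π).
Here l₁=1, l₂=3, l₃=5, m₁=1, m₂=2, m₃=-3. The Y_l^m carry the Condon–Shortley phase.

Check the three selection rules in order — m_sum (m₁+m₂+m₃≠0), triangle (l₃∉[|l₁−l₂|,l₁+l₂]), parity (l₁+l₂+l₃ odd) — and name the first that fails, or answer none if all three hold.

triangle

azimuthal sum: 1 + 2 − 3 = 0  ✓
2 ≤ 5 ≤ 4 (triangle on l)  ✗
L = 1 + 3 + 5 = 9 (odd)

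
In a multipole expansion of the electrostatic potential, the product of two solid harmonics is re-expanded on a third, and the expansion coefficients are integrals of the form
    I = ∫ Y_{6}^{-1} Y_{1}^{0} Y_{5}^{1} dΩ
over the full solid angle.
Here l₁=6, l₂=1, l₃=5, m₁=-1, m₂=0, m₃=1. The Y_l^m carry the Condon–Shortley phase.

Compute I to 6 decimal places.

-0.241725

Checks pass: Σm=0; 12 even; l₃=5∈[5,7].
(2·6+1)(2·1+1)(2·5+1) = 429
Δ: 2! 10! 0! / 13! → 1/858
sum: t=1:−1/14400 = -1/14400
3j²(6 1 5; 0 0 0) = Δ·Π!·Σ² = 6/143  (sign +1)
sum: t=1:−1/17280 = -1/17280
3j²(6 1 5; -1 0 1) = Δ·Π!·Σ² = 35/858  (sign -1)
combine: 4πI² = 429·6/143·35/858 = 105/143
take √, sign -1: I = -0.24172507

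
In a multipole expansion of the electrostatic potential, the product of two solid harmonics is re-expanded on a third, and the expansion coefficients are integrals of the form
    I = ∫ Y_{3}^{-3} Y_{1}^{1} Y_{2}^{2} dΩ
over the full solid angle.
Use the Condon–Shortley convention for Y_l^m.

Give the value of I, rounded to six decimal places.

Checks pass: Σm=0; 6 even; l₃=2∈[2,4].
(2·3+1)(2·1+1)(2·2+1) = 105
Δ: 2! 4! 0! / 7! → 1/105
sum: t=1:−1/4 = -1/4
3j²(3 1 2; 0 0 0) = Δ·Π!·Σ² = 3/35  (sign -1)
sum: t=2:+1/48 = 1/48
3j²(3 1 2; -3 1 2) = Δ·Π!·Σ² = 1/7  (sign +1)
combine: 4πI² = 105·3/35·1/7 = 9/7
take √, sign -1: I = -0.31986543

-0.319865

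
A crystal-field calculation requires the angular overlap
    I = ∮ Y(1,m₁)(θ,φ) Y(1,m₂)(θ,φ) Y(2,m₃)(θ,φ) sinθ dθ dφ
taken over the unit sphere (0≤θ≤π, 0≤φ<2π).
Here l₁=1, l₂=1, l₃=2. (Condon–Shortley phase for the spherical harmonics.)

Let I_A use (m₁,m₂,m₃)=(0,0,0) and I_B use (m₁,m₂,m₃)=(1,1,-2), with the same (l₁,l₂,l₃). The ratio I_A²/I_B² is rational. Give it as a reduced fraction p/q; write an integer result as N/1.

2/3

l's match ⇒ only the (l;m) 3-j factors differ between A and B.
A: triangle coeff Δ(1,1,2) = 1/30; Σ_t [0,0]: t=0:+1/1 = 1/1; (3j)²=2/15 [(1 1 2; 0 0 0)], sign=+1
B: triangle coeff Δ(1,1,2) = 1/30; Σ_t [0,0]: t=0:+1/4 = 1/4; (3j)²=1/5 [(1 1 2; 1 1 -2)], sign=+1
I_A²/I_B² = (2/15)/(1/5) = 2/3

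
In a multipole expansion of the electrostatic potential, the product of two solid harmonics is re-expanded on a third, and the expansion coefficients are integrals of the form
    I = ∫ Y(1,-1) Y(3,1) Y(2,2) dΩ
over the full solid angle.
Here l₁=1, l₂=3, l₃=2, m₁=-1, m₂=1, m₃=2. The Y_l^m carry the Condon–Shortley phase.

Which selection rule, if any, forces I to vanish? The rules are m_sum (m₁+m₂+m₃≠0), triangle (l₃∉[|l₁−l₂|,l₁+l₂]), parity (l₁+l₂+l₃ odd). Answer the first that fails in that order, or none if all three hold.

m_sum

azimuthal sum: -1 + 1 + 2 = 2  ✗
2 ≤ 2 ≤ 4 (triangle on l)
L = 1 + 3 + 2 = 6 (even)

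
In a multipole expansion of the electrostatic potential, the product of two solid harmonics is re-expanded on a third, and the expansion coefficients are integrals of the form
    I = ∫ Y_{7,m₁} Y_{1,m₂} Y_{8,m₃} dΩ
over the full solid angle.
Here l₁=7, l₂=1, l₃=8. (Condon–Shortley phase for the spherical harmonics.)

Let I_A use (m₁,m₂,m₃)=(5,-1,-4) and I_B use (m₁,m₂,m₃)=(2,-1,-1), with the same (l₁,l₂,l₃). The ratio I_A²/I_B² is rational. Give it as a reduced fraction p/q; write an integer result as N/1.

Shared (l₁,l₂,l₃)=(7,1,8): N and (l;000)² cancel in I_A²/I_B².
A: Δ = 0!·14!·2!/17! = 1/2040; Racah Σ t=0..0: t=0:+1/1916006400 = 1/1916006400; ⇒ 3j(7 1 8; 5 -1 -4)² = 1/340, sgn +1
B: Δ = 0!·14!·2!/17! = 1/2040; Racah Σ t=0..0: t=0:+1/87091200 = 1/87091200; ⇒ 3j(7 1 8; 2 -1 -1)² = 7/680, sgn -1
I_A²/I_B² = (1/340)/(7/680) = 2/7

2/7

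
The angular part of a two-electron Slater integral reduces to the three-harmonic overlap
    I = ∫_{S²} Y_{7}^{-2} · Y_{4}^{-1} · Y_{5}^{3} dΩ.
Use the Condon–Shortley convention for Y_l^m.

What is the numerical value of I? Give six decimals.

Checks pass: Σm=0; 16 even; l₃=5∈[3,11].
(2·7+1)(2·4+1)(2·5+1) = 1485
Δ: 6! 8! 2! / 17! → 1/6126120
sum: t=2:+1/69120 t=3:−1/20736 t=4:+1/69120 = -1/51840
3j²(7 4 5; 0 0 0) = Δ·Π!·Σ² = 280/21879  (sign +1)
sum: t=1:−1/9676800 t=2:+1/241920 t=3:−1/103680 = -163/29030400
3j²(7 4 5; -2 -1 3) = Δ·Π!·Σ² = 26569/2042040  (sign -1)
combine: 4πI² = 1485·280/21879·26569/2042040 = 132845/537251
take √, sign -1: I = -0.14027461

-0.140275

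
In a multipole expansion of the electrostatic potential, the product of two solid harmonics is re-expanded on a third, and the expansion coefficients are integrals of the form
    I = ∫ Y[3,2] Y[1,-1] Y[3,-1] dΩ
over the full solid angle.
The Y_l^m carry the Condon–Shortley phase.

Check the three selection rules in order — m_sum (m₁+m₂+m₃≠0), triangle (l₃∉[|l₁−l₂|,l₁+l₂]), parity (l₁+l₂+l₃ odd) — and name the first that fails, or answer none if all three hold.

azimuthal sum: 2 − 1 − 1 = 0  ✓
2 ≤ 3 ≤ 4 (triangle on l)  ✓
L = 3 + 1 + 3 = 7 (odd)  ✗

parity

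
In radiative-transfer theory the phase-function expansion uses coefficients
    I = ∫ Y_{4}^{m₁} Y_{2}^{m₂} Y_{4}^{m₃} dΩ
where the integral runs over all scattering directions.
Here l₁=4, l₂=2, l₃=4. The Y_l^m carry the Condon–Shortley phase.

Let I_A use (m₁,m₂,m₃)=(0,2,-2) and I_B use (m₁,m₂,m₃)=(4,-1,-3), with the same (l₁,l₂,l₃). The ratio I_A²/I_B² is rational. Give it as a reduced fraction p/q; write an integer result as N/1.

l's match ⇒ only the (l;m) 3-j factors differ between A and B.
A: triangle coeff Δ(4,2,4) = 1/13860; Σ_t [2,2]: t=2:+1/192 = 1/192; (3j)²=3/77 [(4 2 4; 0 2 -2)], sign=+1
B: triangle coeff Δ(4,2,4) = 1/13860; Σ_t [0,0]: t=0:+1/1440 = 1/1440; (3j)²=7/165 [(4 2 4; 4 -1 -3)], sign=-1
I_A²/I_B² = (3/77)/(7/165) = 45/49

45/49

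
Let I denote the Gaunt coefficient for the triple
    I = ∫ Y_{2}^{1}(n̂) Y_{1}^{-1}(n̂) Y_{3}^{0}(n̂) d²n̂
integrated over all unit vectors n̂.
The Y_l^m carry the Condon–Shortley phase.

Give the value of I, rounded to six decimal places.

Rules hold: Σm=0, L=6 even, 1≤3≤3.
N = 5·3·7 = 105
Δ = 0!·4!·2!/7! = 1/105
Racah Σ t=0..0: t=0:+1/4 = 1/4
⇒ 3j(2 1 3; 0 0 0)² = 3/35, sgn -1
Racah Σ t=0..0: t=0:+1/12 = 1/12
⇒ 3j(2 1 3; 1 -1 0)² = 1/35, sgn -1
4πI² = N·(3j₀)²·(3jₘ)² = 9/35
I = +1·√(0.257143/4π) = 0.14304817

0.143048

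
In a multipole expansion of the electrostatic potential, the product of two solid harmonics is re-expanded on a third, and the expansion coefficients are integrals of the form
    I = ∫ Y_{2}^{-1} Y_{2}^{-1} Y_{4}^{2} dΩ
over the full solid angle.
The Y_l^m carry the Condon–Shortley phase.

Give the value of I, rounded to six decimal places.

Rules hold: Σm=0, L=8 even, 0≤4≤4.
N = 5·5·9 = 225
Δ = 0!·4!·4!/9! = 1/630
Racah Σ t=0..0: t=0:+1/16 = 1/16
⇒ 3j(2 2 4; 0 0 0)² = 2/35, sgn +1
Racah Σ t=0..0: t=0:+1/36 = 1/36
⇒ 3j(2 2 4; -1 -1 2)² = 4/63, sgn +1
4πI² = N·(3j₀)²·(3jₘ)² = 40/49
I = +1·√(0.816327/4π) = 0.25487487

0.254875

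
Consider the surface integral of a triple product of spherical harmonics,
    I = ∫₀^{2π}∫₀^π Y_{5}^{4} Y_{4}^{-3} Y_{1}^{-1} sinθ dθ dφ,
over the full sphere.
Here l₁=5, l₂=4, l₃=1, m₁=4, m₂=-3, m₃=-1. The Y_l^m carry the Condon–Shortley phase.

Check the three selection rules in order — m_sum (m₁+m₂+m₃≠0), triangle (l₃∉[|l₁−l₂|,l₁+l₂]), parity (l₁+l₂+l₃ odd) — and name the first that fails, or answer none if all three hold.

none

m₁+m₂+m₃ = 4 − 3 − 1 = 0  ✓
triangle: |5−4|=1 ≤ l₃=1 ≤ 5+4=9  ✓
parity: l₁+l₂+l₃ = 10 is even  ✓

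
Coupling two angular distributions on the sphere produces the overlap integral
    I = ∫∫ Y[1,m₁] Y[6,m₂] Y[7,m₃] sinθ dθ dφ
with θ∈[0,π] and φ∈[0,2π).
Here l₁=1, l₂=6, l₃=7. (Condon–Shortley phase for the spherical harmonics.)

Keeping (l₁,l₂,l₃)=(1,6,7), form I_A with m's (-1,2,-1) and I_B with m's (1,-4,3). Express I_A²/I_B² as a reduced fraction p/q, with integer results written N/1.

Shared (l₁,l₂,l₃)=(1,6,7): N and (l;000)² cancel in I_A²/I_B².
A: Δ = 0!·2!·12!/15! = 1/1365; Racah Σ t=0..0: t=0:+1/1935360 = 1/1935360; ⇒ 3j(1 6 7; -1 2 -1)² = 1/91, sgn +1
B: Δ = 0!·2!·12!/15! = 1/1365; Racah Σ t=0..0: t=0:+1/14515200 = 1/14515200; ⇒ 3j(1 6 7; 1 -4 3)² = 2/455, sgn +1
I_A²/I_B² = (1/91)/(2/455) = 5/2

5/2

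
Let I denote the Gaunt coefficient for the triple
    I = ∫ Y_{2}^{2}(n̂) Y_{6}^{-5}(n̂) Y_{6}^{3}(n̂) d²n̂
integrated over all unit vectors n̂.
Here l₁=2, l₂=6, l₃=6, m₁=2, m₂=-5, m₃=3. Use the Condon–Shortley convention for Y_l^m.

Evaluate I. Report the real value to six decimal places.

Checks pass: Σm=0; 14 even; l₃=6∈[4,8].
(2·2+1)(2·6+1)(2·6+1) = 845
Δ: 2! 2! 10! / 15! → 1/90090
sum: t=0:+1/69120 t=1:−1/14400 t=2:+1/69120 = -7/172800
3j²(2 6 6; 0 0 0) = Δ·Π!·Σ² = 14/715  (sign -1)
sum: t=0:+1/1451520 = 1/1451520
3j²(2 6 6; 2 -5 3) = Δ·Π!·Σ² = 1/91  (sign -1)
combine: 4πI² = 845·14/715·1/91 = 2/11
take √, sign +1: I = 0.12028562

0.120286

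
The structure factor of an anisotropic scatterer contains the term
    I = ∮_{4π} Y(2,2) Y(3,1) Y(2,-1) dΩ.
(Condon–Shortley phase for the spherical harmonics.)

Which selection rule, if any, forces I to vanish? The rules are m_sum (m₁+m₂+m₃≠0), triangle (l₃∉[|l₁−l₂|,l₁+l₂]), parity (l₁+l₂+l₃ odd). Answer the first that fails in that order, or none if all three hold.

azimuthal sum: 2 + 1 − 1 = 2  ✗
1 ≤ 2 ≤ 5 (triangle on l)
L = 2 + 3 + 2 = 7 (odd)

m_sum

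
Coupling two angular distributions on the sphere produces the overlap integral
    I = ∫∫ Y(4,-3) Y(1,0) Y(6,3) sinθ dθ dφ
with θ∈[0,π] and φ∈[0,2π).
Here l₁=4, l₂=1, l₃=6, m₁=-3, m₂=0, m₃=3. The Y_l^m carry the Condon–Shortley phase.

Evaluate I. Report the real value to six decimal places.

0.000000

|4−1|≤6≤4+1 violated ⇒ I = 0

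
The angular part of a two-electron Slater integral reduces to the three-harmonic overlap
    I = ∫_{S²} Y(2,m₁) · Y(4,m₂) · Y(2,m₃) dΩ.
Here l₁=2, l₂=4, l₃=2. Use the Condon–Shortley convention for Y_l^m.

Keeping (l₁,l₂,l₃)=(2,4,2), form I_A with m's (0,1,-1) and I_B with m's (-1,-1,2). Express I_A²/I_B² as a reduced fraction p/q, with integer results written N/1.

Same 2,4,2: normalisation and zero-m 3j drop out of the ratio.
A: Δ: 4! 0! 4! / 9! → 1/630; sum: t=2:+1/24 = 1/24; 3j²(2 4 2; 0 1 -1) = Δ·Π!·Σ² = 1/21  (sign -1)
B: Δ: 4! 0! 4! / 9! → 1/630; sum: t=3:−1/144 = -1/144; 3j²(2 4 2; -1 -1 2) = Δ·Π!·Σ² = 1/126  (sign -1)
I_A²/I_B² = (1/21)/(1/126) = 6/1

6/1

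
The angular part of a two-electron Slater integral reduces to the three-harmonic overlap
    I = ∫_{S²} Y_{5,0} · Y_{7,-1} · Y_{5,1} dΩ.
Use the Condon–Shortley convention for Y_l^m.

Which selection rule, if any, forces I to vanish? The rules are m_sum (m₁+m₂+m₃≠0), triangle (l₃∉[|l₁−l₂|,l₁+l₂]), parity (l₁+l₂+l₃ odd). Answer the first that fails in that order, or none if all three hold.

parity

m₁+m₂+m₃ = 0 − 1 + 1 = 0  ✓
triangle: |5−7|=2 ≤ l₃=5 ≤ 5+7=12  ✓
parity: l₁+l₂+l₃ = 17 is odd  ✗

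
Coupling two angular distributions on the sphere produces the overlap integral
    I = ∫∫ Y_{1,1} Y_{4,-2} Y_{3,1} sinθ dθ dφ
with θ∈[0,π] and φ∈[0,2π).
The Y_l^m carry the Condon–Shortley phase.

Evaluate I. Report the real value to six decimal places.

Rules hold: Σm=0, L=8 even, 3≤3≤5.
N = 3·9·7 = 189
Δ = 2!·0!·6!/9! = 1/252
Racah Σ t=1..1: t=1:−1/36 = -1/36
⇒ 3j(1 4 3; 0 0 0)² = 4/63, sgn +1
Racah Σ t=0..0: t=0:+1/96 = 1/96
⇒ 3j(1 4 3; 1 -2 1)² = 5/84, sgn +1
4πI² = N·(3j₀)²·(3jₘ)² = 5/7
I = +1·√(0.714286/4π) = 0.23841361

0.238414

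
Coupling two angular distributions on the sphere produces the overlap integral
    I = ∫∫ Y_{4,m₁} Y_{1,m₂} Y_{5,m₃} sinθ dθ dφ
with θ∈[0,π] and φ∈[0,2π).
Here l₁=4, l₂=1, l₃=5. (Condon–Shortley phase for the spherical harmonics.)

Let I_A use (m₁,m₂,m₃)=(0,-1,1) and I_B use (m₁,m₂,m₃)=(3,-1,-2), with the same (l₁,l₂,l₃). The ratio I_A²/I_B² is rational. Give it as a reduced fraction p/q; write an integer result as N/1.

l's match ⇒ only the (l;m) 3-j factors differ between A and B.
A: triangle coeff Δ(4,1,5) = 1/495; Σ_t [0,0]: t=0:+1/1152 = 1/1152; (3j)²=1/33 [(4 1 5; 0 -1 1)], sign=+1
B: triangle coeff Δ(4,1,5) = 1/495; Σ_t [0,0]: t=0:+1/10080 = 1/10080; (3j)²=1/165 [(4 1 5; 3 -1 -2)], sign=-1
I_A²/I_B² = (1/33)/(1/165) = 5/1

5/1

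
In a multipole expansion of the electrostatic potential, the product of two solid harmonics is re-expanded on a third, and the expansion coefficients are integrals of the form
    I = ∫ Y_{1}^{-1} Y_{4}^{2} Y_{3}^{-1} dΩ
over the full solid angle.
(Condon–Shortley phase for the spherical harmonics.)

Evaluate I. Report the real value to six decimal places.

Rules hold: Σm=0, L=8 even, 3≤3≤5.
N = 3·9·7 = 189
Δ = 2!·0!·6!/9! = 1/252
Racah Σ t=1..1: t=1:−1/36 = -1/36
⇒ 3j(1 4 3; 0 0 0)² = 4/63, sgn +1
Racah Σ t=2..2: t=2:+1/96 = 1/96
⇒ 3j(1 4 3; -1 2 -1)² = 5/84, sgn +1
4πI² = N·(3j₀)²·(3jₘ)² = 5/7
I = +1·√(0.714286/4π) = 0.23841361

0.238414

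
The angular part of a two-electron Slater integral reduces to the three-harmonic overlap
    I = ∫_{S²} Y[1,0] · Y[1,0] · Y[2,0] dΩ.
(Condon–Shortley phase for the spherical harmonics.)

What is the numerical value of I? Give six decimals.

m-sum 0 ✓  L=4 even ✓  0≤2≤2 ✓
Π(2lᵢ+1) = 3×3×5 = 45
triangle coeff Δ(1,1,2) = 1/30
Σ_t [0,0]: t=0:+1/1 = 1/1
(3j)²=2/15 [(1 1 2; 0 0 0)], sign=+1
(m-triple is (0,0,0) — same symbol as above.)
⇒ 4πI² = 4/5
I = (+1)√(4/5/(4π)) = 0.25231325

0.252313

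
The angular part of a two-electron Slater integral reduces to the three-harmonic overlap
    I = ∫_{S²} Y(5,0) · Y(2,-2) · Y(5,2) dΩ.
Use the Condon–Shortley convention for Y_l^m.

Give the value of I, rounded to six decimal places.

-0.191372

Rules hold: Σm=0, L=12 even, 3≤5≤7.
N = 11·5·11 = 605
Δ = 2!·8!·2!/13! = 1/38610
Racah Σ t=0..2: t=0:+1/2880 t=1:−1/576 t=2:+1/2880 = -1/960
⇒ 3j(5 2 5; 0 0 0)² = 10/429, sgn +1
Racah Σ t=0..0: t=0:+1/2880 = 1/2880
⇒ 3j(5 2 5; 0 -2 2)² = 14/429, sgn -1
4πI² = N·(3j₀)²·(3jₘ)² = 700/1521
I = -1·√(0.460224/4π) = -0.19137248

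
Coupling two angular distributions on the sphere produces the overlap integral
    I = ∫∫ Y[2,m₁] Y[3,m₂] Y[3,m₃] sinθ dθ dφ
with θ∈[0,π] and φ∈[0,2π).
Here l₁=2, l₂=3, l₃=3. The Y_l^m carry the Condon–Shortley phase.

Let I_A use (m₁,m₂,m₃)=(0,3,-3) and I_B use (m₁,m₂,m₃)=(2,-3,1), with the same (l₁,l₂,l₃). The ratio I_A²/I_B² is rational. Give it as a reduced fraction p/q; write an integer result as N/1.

5/2

Shared (l₁,l₂,l₃)=(2,3,3): N and (l;000)² cancel in I_A²/I_B².
A: Δ = 2!·2!·4!/9! = 1/3780; Racah Σ t=2..2: t=2:+1/96 = 1/96; ⇒ 3j(2 3 3; 0 3 -3)² = 5/84, sgn +1
B: Δ = 2!·2!·4!/9! = 1/3780; Racah Σ t=0..0: t=0:+1/96 = 1/96; ⇒ 3j(2 3 3; 2 -3 1)² = 1/42, sgn +1
I_A²/I_B² = (5/84)/(1/42) = 5/2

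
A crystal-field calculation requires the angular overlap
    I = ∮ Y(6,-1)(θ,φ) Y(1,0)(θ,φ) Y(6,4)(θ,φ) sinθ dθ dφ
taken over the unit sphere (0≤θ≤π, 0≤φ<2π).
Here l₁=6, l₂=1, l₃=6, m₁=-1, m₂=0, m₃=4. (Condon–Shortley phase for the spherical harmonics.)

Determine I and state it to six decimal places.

0.000000

Σmᵢ = 3 ≠ 0, so the φ-integral vanishes; I = 0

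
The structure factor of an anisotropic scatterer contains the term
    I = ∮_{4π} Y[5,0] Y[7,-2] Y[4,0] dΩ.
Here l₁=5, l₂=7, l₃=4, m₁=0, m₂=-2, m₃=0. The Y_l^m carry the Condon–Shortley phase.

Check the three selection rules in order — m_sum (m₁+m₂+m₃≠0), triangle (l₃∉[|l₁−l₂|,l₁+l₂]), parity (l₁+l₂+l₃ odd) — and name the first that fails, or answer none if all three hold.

m_sum

azimuthal sum: 0 − 2 + 0 = -2  ✗
2 ≤ 4 ≤ 12 (triangle on l)
L = 5 + 7 + 4 = 16 (even)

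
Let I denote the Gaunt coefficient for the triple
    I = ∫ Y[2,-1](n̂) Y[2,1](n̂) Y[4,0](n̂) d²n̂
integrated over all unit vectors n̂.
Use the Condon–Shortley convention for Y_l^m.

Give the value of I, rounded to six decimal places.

0.161197

Checks pass: Σm=0; 8 even; l₃=4∈[0,4].
(2·2+1)(2·2+1)(2·4+1) = 225
Δ: 0! 4! 4! / 9! → 1/630
sum: t=0:+1/16 = 1/16
3j²(2 2 4; 0 0 0) = Δ·Π!·Σ² = 2/35  (sign +1)
sum: t=0:+1/36 = 1/36
3j²(2 2 4; -1 1 0) = Δ·Π!·Σ² = 8/315  (sign +1)
combine: 4πI² = 225·2/35·8/315 = 16/49
take √, sign +1: I = 0.16119702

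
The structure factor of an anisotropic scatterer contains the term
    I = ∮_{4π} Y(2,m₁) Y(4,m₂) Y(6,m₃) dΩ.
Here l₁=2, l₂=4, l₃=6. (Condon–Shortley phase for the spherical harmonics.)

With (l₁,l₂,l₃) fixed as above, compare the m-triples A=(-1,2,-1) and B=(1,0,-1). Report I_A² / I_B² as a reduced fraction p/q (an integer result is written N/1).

2/5

Shared (l₁,l₂,l₃)=(2,4,6): N and (l;000)² cancel in I_A²/I_B².
A: Δ = 0!·4!·8!/13! = 1/6435; Racah Σ t=0..0: t=0:+1/8640 = 1/8640; ⇒ 3j(2 4 6; -1 2 -1)² = 14/1287, sgn -1
B: Δ = 0!·4!·8!/13! = 1/6435; Racah Σ t=0..0: t=0:+1/3456 = 1/3456; ⇒ 3j(2 4 6; 1 0 -1)² = 35/1287, sgn -1
I_A²/I_B² = (14/1287)/(35/1287) = 2/5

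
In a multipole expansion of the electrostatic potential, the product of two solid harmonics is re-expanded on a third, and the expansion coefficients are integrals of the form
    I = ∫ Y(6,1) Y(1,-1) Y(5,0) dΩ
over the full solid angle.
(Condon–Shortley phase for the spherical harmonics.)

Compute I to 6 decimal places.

Checks pass: Σm=0; 12 even; l₃=5∈[5,7].
(2·6+1)(2·1+1)(2·5+1) = 429
Δ: 2! 10! 0! / 13! → 1/858
sum: t=1:−1/14400 = -1/14400
3j²(6 1 5; 0 0 0) = Δ·Π!·Σ² = 6/143  (sign +1)
sum: t=0:+1/28800 = 1/28800
3j²(6 1 5; 1 -1 0) = Δ·Π!·Σ² = 7/286  (sign -1)
combine: 4πI² = 429·6/143·7/286 = 63/143
take √, sign -1: I = -0.18723944

-0.187239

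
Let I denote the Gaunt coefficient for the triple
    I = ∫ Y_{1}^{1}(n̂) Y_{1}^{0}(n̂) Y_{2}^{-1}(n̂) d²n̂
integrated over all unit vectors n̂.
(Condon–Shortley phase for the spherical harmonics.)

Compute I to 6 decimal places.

m-sum 0 ✓  L=4 even ✓  0≤2≤2 ✓
Π(2lᵢ+1) = 3×3×5 = 45
triangle coeff Δ(1,1,2) = 1/30
Σ_t [0,0]: t=0:+1/1 = 1/1
(3j)²=2/15 [(1 1 2; 0 0 0)], sign=+1
Σ_t [0,0]: t=0:+1/2 = 1/2
(3j)²=1/10 [(1 1 2; 1 0 -1)], sign=-1
⇒ 4πI² = 3/5
I = (-1)√(3/5/(4π)) = -0.21850969

-0.218510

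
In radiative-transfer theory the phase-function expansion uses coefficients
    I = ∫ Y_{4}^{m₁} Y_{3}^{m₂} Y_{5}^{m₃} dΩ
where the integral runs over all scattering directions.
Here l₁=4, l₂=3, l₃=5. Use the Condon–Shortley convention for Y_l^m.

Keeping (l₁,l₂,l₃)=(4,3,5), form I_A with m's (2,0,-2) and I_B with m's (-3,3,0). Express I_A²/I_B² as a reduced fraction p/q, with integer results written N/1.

4/75

Shared (l₁,l₂,l₃)=(4,3,5): N and (l;000)² cancel in I_A²/I_B².
A: Δ = 2!·6!·4!/13! = 1/180180; Racah Σ t=0..2: t=0:+1/576 t=1:−1/480 t=2:+1/8640 = -1/4320; ⇒ 3j(4 3 5; 2 0 -2)² = 1/2145, sgn +1
B: Δ = 2!·6!·4!/13! = 1/180180; Racah Σ t=2..2: t=2:+1/5760 = 1/5760; ⇒ 3j(4 3 5; -3 3 0)² = 5/572, sgn -1
I_A²/I_B² = (1/2145)/(5/572) = 4/75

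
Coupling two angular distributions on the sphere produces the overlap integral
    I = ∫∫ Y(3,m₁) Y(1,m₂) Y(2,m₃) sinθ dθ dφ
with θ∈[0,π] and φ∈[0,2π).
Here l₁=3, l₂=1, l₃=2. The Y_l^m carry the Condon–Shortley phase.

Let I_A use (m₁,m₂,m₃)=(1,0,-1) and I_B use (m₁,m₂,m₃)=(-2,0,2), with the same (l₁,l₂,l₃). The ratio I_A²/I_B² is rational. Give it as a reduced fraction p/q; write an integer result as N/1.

l's match ⇒ only the (l;m) 3-j factors differ between A and B.
A: triangle coeff Δ(3,1,2) = 1/105; Σ_t [1,1]: t=1:−1/6 = -1/6; (3j)²=8/105 [(3 1 2; 1 0 -1)], sign=+1
B: triangle coeff Δ(3,1,2) = 1/105; Σ_t [1,1]: t=1:−1/24 = -1/24; (3j)²=1/21 [(3 1 2; -2 0 2)], sign=-1
I_A²/I_B² = (8/105)/(1/21) = 8/5

8/5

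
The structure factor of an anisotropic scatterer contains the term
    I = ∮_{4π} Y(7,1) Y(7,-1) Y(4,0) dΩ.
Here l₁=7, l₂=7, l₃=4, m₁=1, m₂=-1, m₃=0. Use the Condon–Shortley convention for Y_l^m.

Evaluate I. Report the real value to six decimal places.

m-sum 0 ✓  L=18 even ✓  0≤4≤14 ✓
Π(2lᵢ+1) = 15×15×9 = 2025
triangle coeff Δ(7,7,4) = 1/58198140
Σ_t [3,7]: t=3:−1/17418240 t=4:+1/622080 t=5:−1/230400 t=6:+1/622080 t=7:−1/17418240 = -1/806400
(3j)²=2268/230945 [(7 7 4; 0 0 0)], sign=-1
Σ_t [2,6]: t=2:+1/46448640 t=3:−1/1088640 t=4:+1/276480 t=5:−1/518400 t=6:+1/9953280 = 23/25804800
(3j)²=42849/6466460 [(7 7 4; 1 -1 0)], sign=+1
⇒ 4πI² = 281132289/2133423721
I = (-1)√(281132289/2133423721/(4π)) = -0.10240281

-0.102403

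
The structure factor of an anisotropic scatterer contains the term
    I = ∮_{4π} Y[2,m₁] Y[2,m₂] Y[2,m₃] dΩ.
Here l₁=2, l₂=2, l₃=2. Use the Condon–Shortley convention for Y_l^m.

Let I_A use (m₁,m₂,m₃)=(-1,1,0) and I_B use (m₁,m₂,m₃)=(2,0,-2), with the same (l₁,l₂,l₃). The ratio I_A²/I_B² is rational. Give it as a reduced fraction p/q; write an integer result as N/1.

l's match ⇒ only the (l;m) 3-j factors differ between A and B.
A: triangle coeff Δ(2,2,2) = 1/630; Σ_t [1,2]: t=1:−1/4 t=2:+1/2 = 1/4; (3j)²=1/70 [(2 2 2; -1 1 0)], sign=+1
B: triangle coeff Δ(2,2,2) = 1/630; Σ_t [0,0]: t=0:+1/8 = 1/8; (3j)²=2/35 [(2 2 2; 2 0 -2)], sign=+1
I_A²/I_B² = (1/70)/(2/35) = 1/4

1/4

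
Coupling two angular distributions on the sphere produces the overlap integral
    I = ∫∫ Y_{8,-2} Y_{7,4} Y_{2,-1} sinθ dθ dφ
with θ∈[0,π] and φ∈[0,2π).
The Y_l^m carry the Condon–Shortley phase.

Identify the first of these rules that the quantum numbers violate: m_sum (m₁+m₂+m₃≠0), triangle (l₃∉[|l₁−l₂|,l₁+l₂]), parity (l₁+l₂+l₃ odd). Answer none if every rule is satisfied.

m_sum

Σmᵢ = 1  ✗
l₃∈[|l₁−l₂|,l₁+l₂]=[1,15], have l₃=2
Σlᵢ = 17 ⇒ odd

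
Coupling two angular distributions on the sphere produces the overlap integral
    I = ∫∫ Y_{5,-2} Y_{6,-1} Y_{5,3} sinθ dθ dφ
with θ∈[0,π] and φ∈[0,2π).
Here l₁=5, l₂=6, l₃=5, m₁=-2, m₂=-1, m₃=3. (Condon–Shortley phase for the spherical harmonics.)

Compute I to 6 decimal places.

0.016235

m-sum 0 ✓  L=16 even ✓  1≤5≤11 ✓
Π(2lᵢ+1) = 11×13×11 = 1573
triangle coeff Δ(5,6,5) = 1/28588560
Σ_t [1,5]: t=1:−1/345600 t=2:+1/13824 t=3:−1/5184 t=4:+1/13824 t=5:−1/345600 = -7/129600
(3j)²=80/7293 [(5 6 5; 0 0 0)], sign=+1
Σ_t [3,5]: t=3:−1/41472 t=4:+1/34560 t=5:−1/345600 = 1/518400
(3j)²=7/36465 [(5 6 5; -2 -1 3)], sign=+1
⇒ 4πI² = 112/33813
I = (+1)√(112/33813/(4π)) = 0.01623537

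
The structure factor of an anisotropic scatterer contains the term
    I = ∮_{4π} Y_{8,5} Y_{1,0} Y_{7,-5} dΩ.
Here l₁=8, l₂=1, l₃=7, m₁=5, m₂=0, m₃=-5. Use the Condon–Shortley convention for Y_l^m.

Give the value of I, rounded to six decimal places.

Rules hold: Σm=0, L=16 even, 7≤7≤9.
N = 17·3·15 = 765
Δ = 2!·14!·0!/17! = 1/2040
Racah Σ t=1..1: t=1:−1/25401600 = -1/25401600
⇒ 3j(8 1 7; 0 0 0)² = 8/255, sgn +1
Racah Σ t=1..1: t=1:−1/958003200 = -1/958003200
⇒ 3j(8 1 7; 5 0 -5)² = 13/680, sgn -1
4πI² = N·(3j₀)²·(3jₘ)² = 39/85
I = -1·√(0.458824/4π) = -0.19108118

-0.191081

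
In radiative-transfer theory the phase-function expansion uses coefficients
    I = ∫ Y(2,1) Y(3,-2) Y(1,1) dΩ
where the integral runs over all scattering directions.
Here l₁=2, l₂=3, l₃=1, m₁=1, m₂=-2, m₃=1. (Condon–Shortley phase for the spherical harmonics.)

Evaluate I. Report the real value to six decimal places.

0.261169

Rules hold: Σm=0, L=6 even, 1≤1≤5.
N = 5·7·3 = 105
Δ = 4!·0!·2!/7! = 1/105
Racah Σ t=2..2: t=2:+1/4 = 1/4
⇒ 3j(2 3 1; 0 0 0)² = 3/35, sgn -1
Racah Σ t=1..1: t=1:−1/12 = -1/12
⇒ 3j(2 3 1; 1 -2 1)² = 2/21, sgn -1
4πI² = N·(3j₀)²·(3jₘ)² = 6/7
I = +1·√(0.857143/4π) = 0.26116903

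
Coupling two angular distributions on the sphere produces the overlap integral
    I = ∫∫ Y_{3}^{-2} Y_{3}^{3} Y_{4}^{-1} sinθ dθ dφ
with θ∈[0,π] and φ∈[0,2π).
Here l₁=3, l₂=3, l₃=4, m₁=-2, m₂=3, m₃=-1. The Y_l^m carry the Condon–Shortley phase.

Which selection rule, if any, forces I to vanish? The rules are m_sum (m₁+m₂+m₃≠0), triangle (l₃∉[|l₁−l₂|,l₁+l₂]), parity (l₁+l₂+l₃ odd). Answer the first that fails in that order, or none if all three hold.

none

azimuthal sum: -2 + 3 − 1 = 0  ✓
0 ≤ 4 ≤ 6 (triangle on l)  ✓
L = 3 + 3 + 4 = 10 (even)  ✓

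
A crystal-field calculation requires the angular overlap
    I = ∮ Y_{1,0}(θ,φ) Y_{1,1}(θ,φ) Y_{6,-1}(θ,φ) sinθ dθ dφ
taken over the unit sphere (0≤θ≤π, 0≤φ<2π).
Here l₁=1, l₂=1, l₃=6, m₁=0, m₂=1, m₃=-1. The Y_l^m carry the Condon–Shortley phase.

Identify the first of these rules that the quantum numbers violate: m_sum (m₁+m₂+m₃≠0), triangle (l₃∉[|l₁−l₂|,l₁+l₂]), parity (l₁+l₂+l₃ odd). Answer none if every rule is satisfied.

azimuthal sum: 0 + 1 − 1 = 0  ✓
0 ≤ 6 ≤ 2 (triangle on l)  ✗
L = 1 + 1 + 6 = 8 (even)

triangle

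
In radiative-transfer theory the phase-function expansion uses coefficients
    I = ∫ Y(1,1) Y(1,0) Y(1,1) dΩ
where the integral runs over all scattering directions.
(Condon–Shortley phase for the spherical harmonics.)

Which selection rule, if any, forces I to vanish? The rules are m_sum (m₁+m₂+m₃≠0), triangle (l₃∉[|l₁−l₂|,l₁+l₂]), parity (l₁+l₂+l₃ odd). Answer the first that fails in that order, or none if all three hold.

Σmᵢ = 2  ✗
l₃∈[|l₁−l₂|,l₁+l₂]=[0,2], have l₃=1
Σlᵢ = 3 ⇒ odd

m_sum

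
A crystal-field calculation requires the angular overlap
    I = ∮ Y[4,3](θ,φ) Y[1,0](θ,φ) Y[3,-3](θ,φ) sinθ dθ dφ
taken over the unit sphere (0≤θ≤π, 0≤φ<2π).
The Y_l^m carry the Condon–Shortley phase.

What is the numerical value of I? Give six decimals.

m-sum 0 ✓  L=8 even ✓  3≤3≤5 ✓
Π(2lᵢ+1) = 9×3×7 = 189
triangle coeff Δ(4,1,3) = 1/252
Σ_t [1,1]: t=1:−1/36 = -1/36
(3j)²=4/63 [(4 1 3; 0 0 0)], sign=+1
Σ_t [1,1]: t=1:−1/720 = -1/720
(3j)²=1/36 [(4 1 3; 3 0 -3)], sign=-1
⇒ 4πI² = 1/3
I = (-1)√(1/3/(4π)) = -0.16286750

-0.162868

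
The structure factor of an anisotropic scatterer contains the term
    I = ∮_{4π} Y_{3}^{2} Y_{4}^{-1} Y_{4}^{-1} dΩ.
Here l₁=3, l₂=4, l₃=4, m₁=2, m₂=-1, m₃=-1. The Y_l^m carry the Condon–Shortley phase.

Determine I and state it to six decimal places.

0.000000

L=11 odd ⇒ parity kills the (l;000) factor ⇒ I = 0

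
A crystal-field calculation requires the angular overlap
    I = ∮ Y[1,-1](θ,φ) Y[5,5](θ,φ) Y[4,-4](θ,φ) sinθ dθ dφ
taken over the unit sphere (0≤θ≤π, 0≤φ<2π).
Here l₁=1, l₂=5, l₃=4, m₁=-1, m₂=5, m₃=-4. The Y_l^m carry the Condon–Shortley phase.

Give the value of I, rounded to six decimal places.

-0.329416

Checks pass: Σm=0; 10 even; l₃=4∈[4,6].
(2·1+1)(2·5+1)(2·4+1) = 297
Δ: 2! 0! 8! / 11! → 1/495
sum: t=1:−1/576 = -1/576
3j²(1 5 4; 0 0 0) = Δ·Π!·Σ² = 5/99  (sign -1)
sum: t=2:+1/80640 = 1/80640
3j²(1 5 4; -1 5 -4) = Δ·Π!·Σ² = 1/11  (sign +1)
combine: 4πI² = 297·5/99·1/11 = 15/11
take √, sign -1: I = -0.32941575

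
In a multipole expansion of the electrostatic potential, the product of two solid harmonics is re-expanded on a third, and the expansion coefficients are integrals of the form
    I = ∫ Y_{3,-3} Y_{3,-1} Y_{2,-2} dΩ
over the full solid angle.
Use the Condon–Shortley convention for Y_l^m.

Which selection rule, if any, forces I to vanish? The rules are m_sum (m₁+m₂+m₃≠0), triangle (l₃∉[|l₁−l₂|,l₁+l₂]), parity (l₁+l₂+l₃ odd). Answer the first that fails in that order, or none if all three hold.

m₁+m₂+m₃ = -3 − 1 − 2 = -6  ✗
triangle: |3−3|=0 ≤ l₃=2 ≤ 3+3=6
parity: l₁+l₂+l₃ = 8 is even

m_sum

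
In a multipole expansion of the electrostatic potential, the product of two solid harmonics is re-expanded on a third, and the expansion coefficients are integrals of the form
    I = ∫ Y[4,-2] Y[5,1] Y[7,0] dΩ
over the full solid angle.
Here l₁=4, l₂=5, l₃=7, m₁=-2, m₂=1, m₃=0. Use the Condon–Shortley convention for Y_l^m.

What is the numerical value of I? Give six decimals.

0.000000

-2 + 1 + 0 = -1 ≠ 0: azimuthal integral kills it; I = 0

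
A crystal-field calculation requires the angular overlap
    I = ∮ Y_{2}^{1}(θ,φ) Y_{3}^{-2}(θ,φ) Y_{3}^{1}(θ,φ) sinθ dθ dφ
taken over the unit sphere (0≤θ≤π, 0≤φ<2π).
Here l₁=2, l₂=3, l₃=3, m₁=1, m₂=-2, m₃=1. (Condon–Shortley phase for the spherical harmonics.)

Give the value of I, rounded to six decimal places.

0.162868

Rules hold: Σm=0, L=8 even, 1≤3≤5.
N = 5·7·7 = 245
Δ = 2!·2!·4!/9! = 1/3780
Racah Σ t=0..2: t=0:+1/24 t=1:−1/4 t=2:+1/24 = -1/6
⇒ 3j(2 3 3; 0 0 0)² = 4/105, sgn +1
Racah Σ t=0..1: t=0:+1/12 t=1:−1/48 = 1/16
⇒ 3j(2 3 3; 1 -2 1)² = 1/28, sgn +1
4πI² = N·(3j₀)²·(3jₘ)² = 1/3
I = +1·√(0.333333/4π) = 0.16286750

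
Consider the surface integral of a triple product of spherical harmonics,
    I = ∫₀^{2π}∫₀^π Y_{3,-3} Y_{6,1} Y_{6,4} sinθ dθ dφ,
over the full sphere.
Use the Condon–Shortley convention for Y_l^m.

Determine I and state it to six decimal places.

m-sum = -3 + 1 + 4 = 2 ≠ 0 ⇒ I = 0

0.000000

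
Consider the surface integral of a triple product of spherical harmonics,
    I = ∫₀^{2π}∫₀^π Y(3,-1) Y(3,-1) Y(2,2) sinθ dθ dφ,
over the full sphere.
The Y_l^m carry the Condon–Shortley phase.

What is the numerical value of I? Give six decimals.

Rules hold: Σm=0, L=8 even, 0≤2≤6.
N = 7·7·5 = 245
Δ = 4!·2!·2!/9! = 1/3780
Racah Σ t=1..3: t=1:−1/24 t=2:+1/4 t=3:−1/24 = 1/6
⇒ 3j(3 3 2; 0 0 0)² = 4/105, sgn +1
Racah Σ t=2..2: t=2:+1/16 = 1/16
⇒ 3j(3 3 2; -1 -1 2)² = 2/35, sgn +1
4πI² = N·(3j₀)²·(3jₘ)² = 8/15
I = +1·√(0.533333/4π) = 0.20601291

0.206013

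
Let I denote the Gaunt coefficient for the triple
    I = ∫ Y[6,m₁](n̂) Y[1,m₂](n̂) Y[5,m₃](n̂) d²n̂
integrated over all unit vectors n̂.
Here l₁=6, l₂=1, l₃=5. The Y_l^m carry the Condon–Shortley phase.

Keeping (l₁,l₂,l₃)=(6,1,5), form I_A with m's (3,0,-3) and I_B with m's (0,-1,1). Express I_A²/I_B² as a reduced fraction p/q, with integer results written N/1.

Shared (l₁,l₂,l₃)=(6,1,5): N and (l;000)² cancel in I_A²/I_B².
A: Δ = 2!·10!·0!/13! = 1/858; Racah Σ t=1..1: t=1:−1/80640 = -1/80640; ⇒ 3j(6 1 5; 3 0 -3)² = 9/286, sgn -1
B: Δ = 2!·10!·0!/13! = 1/858; Racah Σ t=0..0: t=0:+1/34560 = 1/34560; ⇒ 3j(6 1 5; 0 -1 1)² = 5/286, sgn +1
I_A²/I_B² = (9/286)/(5/286) = 9/5

9/5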